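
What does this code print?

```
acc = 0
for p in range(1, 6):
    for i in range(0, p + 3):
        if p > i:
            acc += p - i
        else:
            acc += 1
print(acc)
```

50

p=1,i=0: 1>0, acc = 0+1 = 1
p=1,i=1: not 1>1, acc = 1+1 = 2
p=1,i=2: not 1>2, acc = 2+1 = 3
p=1,i=3: not 1>3, acc = 3+1 = 4
p=2,i=0: 2>0, acc = 4+2 = 6
p=2,i=1: 2>1, acc = 6+1 = 7
p=2,i=2: not 2>2, acc = 7+1 = 8
p=2,i=3: not 2>3, acc = 8+1 = 9
p=2,i=4: not 2>4, acc = 9+1 = 10
p=3,i=0: 3>0, acc = 10+3 = 13
p=3,i=1: 3>1, acc = 13+2 = 15
p=3,i=2: 3>2, acc = 15+1 = 16
p=3,i=3: not 3>3, acc = 16+1 = 17
p=3,i=4: not 3>4, acc = 17+1 = 18
p=3,i=5: not 3>5, acc = 18+1 = 19
p=4,i=0: 4>0, acc = 19+4 = 23
p=4,i=1: 4>1, acc = 23+3 = 26
p=4,i=2: 4>2, acc = 26+2 = 28
p=4,i=3: 4>3, acc = 28+1 = 29
p=4,i=4: not 4>4, acc = 29+1 = 30
p=4,i=5: not 4>5, acc = 30+1 = 31
p=4,i=6: not 4>6, acc = 31+1 = 32
p=5,i=0: 5>0, acc = 32+5 = 37
p=5,i=1: 5>1, acc = 37+4 = 41
p=5,i=2: 5>2, acc = 41+3 = 44
p=5,i=3: 5>3, acc = 44+2 = 46
p=5,i=4: 5>4, acc = 46+1 = 47
p=5,i=5: not 5>5, acc = 47+1 = 48
p=5,i=6: not 5>6, acc = 48+1 = 49
p=5,i=7: not 5>7, acc = 49+1 = 50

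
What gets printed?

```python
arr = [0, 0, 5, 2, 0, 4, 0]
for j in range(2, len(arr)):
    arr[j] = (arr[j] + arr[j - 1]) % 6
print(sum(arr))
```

17

j=2: arr[2] = (5+0)%6 = 5 → [0, 0, 5, 2, 0, 4, 0]
j=3: arr[3] = (2+5)%6 = 1 → [0, 0, 5, 1, 0, 4, 0]
j=4: arr[4] = (0+1)%6 = 1 → [0, 0, 5, 1, 1, 4, 0]
j=5: arr[5] = (4+1)%6 = 5 → [0, 0, 5, 1, 1, 5, 0]
j=6: arr[6] = (0+5)%6 = 5 → [0, 0, 5, 1, 1, 5, 5]
sum = 17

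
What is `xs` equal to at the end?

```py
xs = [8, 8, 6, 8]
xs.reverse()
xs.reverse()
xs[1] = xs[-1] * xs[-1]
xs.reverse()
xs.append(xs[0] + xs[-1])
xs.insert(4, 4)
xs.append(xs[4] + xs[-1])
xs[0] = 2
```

[2, 6, 64, 8, 4, 16, 20]

reverse → [8, 6, 8, 8]
reverse → [8, 8, 6, 8]
xs[1] = xs[-1]*xs[-1] = 8*8 = 64 → [8, 64, 6, 8]
reverse → [8, 6, 64, 8]
append xs[0]+xs[-1] = 8+8 = 16 → [8, 6, 64, 8, 16]
insert 4 at 4 → [8, 6, 64, 8, 4, 16]
append xs[4]+xs[-1] = 4+16 = 20 → [8, 6, 64, 8, 4, 16, 20]
xs[0] = 2 → [2, 6, 64, 8, 4, 16, 20]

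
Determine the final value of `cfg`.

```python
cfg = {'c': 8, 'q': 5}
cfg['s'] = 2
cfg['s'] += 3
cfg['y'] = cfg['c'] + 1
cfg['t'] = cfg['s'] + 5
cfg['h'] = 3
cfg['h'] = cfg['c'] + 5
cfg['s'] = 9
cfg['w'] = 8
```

cfg['s'] = 2 → {'c': 8, 'q': 5, 's': 2}
cfg['s'] = 2+3 = 5 → {'c': 8, 'q': 5, 's': 5}
cfg['y'] = cfg['c']+1 = 9 → {'c': 8, 'q': 5, 's': 5, 'y': 9}
cfg['t'] = cfg['s']+5 = 10 → {'c': 8, 'q': 5, 's': 5, 'y': 9, 't': 10}
cfg['h'] = 3 → {'c': 8, 'q': 5, 's': 5, 'y': 9, 't': 10, 'h': 3}
cfg['h'] = cfg['c']+5 = 13 → {'c': 8, 'q': 5, 's': 5, 'y': 9, 't': 10, 'h': 13}
cfg['s'] = 9 → {'c': 8, 'q': 5, 's': 9, 'y': 9, 't': 10, 'h': 13}
cfg['w'] = 8 → {'c': 8, 'q': 5, 's': 9, 'y': 9, 't': 10, 'h': 13, 'w': 8}

{'c': 8, 'q': 5, 's': 9, 'y': 9, 't': 10, 'h': 13, 'w': 8}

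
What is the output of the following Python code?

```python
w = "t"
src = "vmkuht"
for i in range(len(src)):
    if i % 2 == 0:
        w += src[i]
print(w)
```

i=0: add 'v' → 'tv'
i=1: skip
i=2: add 'k' → 'tvk'
i=3: skip
i=4: add 'h' → 'tvkh'
i=5: skip

tvkh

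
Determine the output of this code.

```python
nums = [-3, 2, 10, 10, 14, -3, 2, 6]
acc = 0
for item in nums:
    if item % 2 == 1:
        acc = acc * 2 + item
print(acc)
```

item=-3: odd, acc = 0*2+(-3) = -3
item=2: not odd
item=10: not odd
item=10: not odd
item=14: not odd
item=-3: odd, acc = (-3)*2+(-3) = -9
item=2: not odd
item=6: not odd

-9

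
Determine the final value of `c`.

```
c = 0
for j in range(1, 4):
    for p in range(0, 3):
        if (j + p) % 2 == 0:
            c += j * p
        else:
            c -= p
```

3

j=1,p=0: odd sum, c = 0-0 = 0
j=1,p=1: even sum, c = 0+1 = 1
j=1,p=2: odd sum, c = 1-2 = -1
j=2,p=0: even sum, c = (-1)+0 = -1
j=2,p=1: odd sum, c = (-1)-1 = -2
j=2,p=2: even sum, c = (-2)+4 = 2
j=3,p=0: odd sum, c = 2-0 = 2
j=3,p=1: even sum, c = 2+3 = 5
j=3,p=2: odd sum, c = 5-2 = 3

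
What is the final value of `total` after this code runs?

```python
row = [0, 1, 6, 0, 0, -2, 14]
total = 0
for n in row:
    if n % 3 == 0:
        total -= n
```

n=0: %3==0, total = 0-0 = 0
n=1: not %3==0
n=6: %3==0, total = 0-6 = -6
n=0: %3==0, total = (-6)-0 = -6
n=0: %3==0, total = (-6)-0 = -6
n=-2: not %3==0
n=14: not %3==0

-6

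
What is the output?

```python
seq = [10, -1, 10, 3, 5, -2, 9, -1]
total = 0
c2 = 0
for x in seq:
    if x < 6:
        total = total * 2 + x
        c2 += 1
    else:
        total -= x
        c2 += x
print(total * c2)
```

-16150

x=10: not <6, total = 0-10 = -10; c2=10
x=-1: <6, total = (-10)*2+(-1) = -21; c2=11
x=10: not <6, total = (-21)-10 = -31; c2=21
x=3: <6, total = (-31)*2+3 = -59; c2=22
x=5: <6, total = (-59)*2+5 = -113; c2=23
x=-2: <6, total = (-113)*2+(-2) = -228; c2=24
x=9: not <6, total = (-228)-9 = -237; c2=33
x=-1: <6, total = (-237)*2+(-1) = -475; c2=34
total*c2 = (-475)*34 = -16150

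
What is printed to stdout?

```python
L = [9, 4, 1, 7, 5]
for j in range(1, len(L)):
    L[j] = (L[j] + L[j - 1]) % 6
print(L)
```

[9, 1, 2, 3, 2]

j=1: L[1] = (4+9)%6 = 1 → [9, 1, 1, 7, 5]
j=2: L[2] = (1+1)%6 = 2 → [9, 1, 2, 7, 5]
j=3: L[3] = (7+2)%6 = 3 → [9, 1, 2, 3, 5]
j=4: L[4] = (5+3)%6 = 2 → [9, 1, 2, 3, 2]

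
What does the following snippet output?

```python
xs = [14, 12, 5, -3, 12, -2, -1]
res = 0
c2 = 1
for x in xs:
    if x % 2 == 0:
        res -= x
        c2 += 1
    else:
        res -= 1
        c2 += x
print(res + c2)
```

x=14: even, res = 0-14 = -14; c2=2
x=12: even, res = (-14)-12 = -26; c2=3
x=5: not even, res = (-26)-1 = -27; c2=8
x=-3: not even, res = (-27)-1 = -28; c2=5
x=12: even, res = (-28)-12 = -40; c2=6
x=-2: even, res = (-40)-(-2) = -38; c2=7
x=-1: not even, res = (-38)-1 = -39; c2=6
res+c2 = (-39)+6 = -33

-33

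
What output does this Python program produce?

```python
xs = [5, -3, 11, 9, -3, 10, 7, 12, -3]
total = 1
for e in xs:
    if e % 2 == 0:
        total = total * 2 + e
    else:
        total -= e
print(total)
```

e=5: not even, total = 1-5 = -4
e=-3: not even, total = (-4)-(-3) = -1
e=11: not even, total = (-1)-11 = -12
e=9: not even, total = (-12)-9 = -21
e=-3: not even, total = (-21)-(-3) = -18
e=10: even, total = (-18)*2+10 = -26
e=7: not even, total = (-26)-7 = -33
e=12: even, total = (-33)*2+12 = -54
e=-3: not even, total = (-54)-(-3) = -51

-51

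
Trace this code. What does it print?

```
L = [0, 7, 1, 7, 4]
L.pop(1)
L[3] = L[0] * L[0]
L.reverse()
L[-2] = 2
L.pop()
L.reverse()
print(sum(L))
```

pop(1) removes 7 → [0, 1, 7, 4]
L[3] = L[0]*L[0] = 0*0 = 0 → [0, 1, 7, 0]
reverse → [0, 7, 1, 0]
L[-2] = 2 → [0, 7, 2, 0]
pop() removes 0 → [0, 7, 2]
reverse → [2, 7, 0]
sum = 9

9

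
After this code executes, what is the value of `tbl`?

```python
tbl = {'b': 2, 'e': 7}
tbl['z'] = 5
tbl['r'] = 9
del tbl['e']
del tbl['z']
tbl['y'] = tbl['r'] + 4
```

tbl['z'] = 5 → {'b': 2, 'e': 7, 'z': 5}
tbl['r'] = 9 → {'b': 2, 'e': 7, 'z': 5, 'r': 9}
del 'e' → {'b': 2, 'z': 5, 'r': 9}
del 'z' → {'b': 2, 'r': 9}
tbl['y'] = tbl['r']+4 = 13 → {'b': 2, 'r': 9, 'y': 13}

{'b': 2, 'r': 9, 'y': 13}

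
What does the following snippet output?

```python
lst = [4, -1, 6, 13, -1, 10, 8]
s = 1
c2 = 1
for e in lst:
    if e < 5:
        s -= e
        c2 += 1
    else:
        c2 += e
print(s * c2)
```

e=4: <5, s = 1-4 = -3; c2=2
e=-1: <5, s = (-3)-(-1) = -2; c2=3
e=6: not <5; c2=9
e=13: not <5; c2=22
e=-1: <5, s = (-2)-(-1) = -1; c2=23
e=10: not <5; c2=33
e=8: not <5; c2=41
s*c2 = (-1)*41 = -41

-41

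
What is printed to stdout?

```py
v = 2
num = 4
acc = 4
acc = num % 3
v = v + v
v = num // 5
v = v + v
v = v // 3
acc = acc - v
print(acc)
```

1

acc = 4%3 = 1
v = 2+2 = 4
v = 4//5 = 0
v = 0+0 = 0
v = 0//3 = 0
acc = 1-0 = 1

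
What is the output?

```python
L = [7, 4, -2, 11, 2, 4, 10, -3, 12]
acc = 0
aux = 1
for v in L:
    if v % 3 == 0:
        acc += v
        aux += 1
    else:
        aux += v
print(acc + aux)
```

48

v=7: not %3==0; aux=8
v=4: not %3==0; aux=12
v=-2: not %3==0; aux=10
v=11: not %3==0; aux=21
v=2: not %3==0; aux=23
v=4: not %3==0; aux=27
v=10: not %3==0; aux=37
v=-3: %3==0, acc = 0+(-3) = -3; aux=38
v=12: %3==0, acc = (-3)+12 = 9; aux=39
acc+aux = 9+39 = 48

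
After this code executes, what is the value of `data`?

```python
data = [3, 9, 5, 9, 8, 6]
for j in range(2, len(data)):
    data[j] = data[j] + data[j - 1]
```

[3, 9, 14, 23, 31, 37]

j=2: data[2] = 5+9 = 14 → [3, 9, 14, 9, 8, 6]
j=3: data[3] = 9+14 = 23 → [3, 9, 14, 23, 8, 6]
j=4: data[4] = 8+23 = 31 → [3, 9, 14, 23, 31, 6]
j=5: data[5] = 6+31 = 37 → [3, 9, 14, 23, 31, 37]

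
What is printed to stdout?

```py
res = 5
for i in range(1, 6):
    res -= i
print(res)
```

i=1: res = 5-1 = 4
i=2: res = 4-2 = 2
i=3: res = 2-3 = -1
i=4: res = (-1)-4 = -5
i=5: res = (-5)-5 = -10

-10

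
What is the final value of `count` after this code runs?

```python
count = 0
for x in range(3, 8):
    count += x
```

x=3: count = 0+3 = 3
x=4: count = 3+4 = 7
x=5: count = 7+5 = 12
x=6: count = 12+6 = 18
x=7: count = 18+7 = 25

25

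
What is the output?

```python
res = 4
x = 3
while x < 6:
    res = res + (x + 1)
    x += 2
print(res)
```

x=3: res = 4+4 = 8
x=5: res = 8+6 = 14

14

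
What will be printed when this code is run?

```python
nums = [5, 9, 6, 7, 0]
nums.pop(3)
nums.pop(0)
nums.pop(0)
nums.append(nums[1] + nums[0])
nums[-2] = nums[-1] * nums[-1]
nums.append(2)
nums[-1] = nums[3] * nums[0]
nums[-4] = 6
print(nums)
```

[6, 36, 6, 12]

pop(3) removes 7 → [5, 9, 6, 0]
pop(0) removes 5 → [9, 6, 0]
pop(0) removes 9 → [6, 0]
append nums[1]+nums[0] = 0+6 = 6 → [6, 0, 6]
nums[-2] = nums[-1]*nums[-1] = 6*6 = 36 → [6, 36, 6]
append 2 → [6, 36, 6, 2]
nums[-1] = nums[3]*nums[0] = 2*6 = 12 → [6, 36, 6, 12]
nums[-4] = 6 → [6, 36, 6, 12]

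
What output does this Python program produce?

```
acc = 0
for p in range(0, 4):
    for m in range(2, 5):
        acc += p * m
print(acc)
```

p=0,m=2: acc = 0+0 = 0
p=0,m=3: acc = 0+0 = 0
p=0,m=4: acc = 0+0 = 0
p=1,m=2: acc = 0+2 = 2
p=1,m=3: acc = 2+3 = 5
p=1,m=4: acc = 5+4 = 9
p=2,m=2: acc = 9+4 = 13
p=2,m=3: acc = 13+6 = 19
p=2,m=4: acc = 19+8 = 27
p=3,m=2: acc = 27+6 = 33
p=3,m=3: acc = 33+9 = 42
p=3,m=4: acc = 42+12 = 54

54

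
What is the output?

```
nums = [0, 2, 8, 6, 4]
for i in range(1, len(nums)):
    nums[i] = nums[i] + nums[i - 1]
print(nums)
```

i=1: nums[1] = 2+0 = 2 → [0, 2, 8, 6, 4]
i=2: nums[2] = 8+2 = 10 → [0, 2, 10, 6, 4]
i=3: nums[3] = 6+10 = 16 → [0, 2, 10, 16, 4]
i=4: nums[4] = 4+16 = 20 → [0, 2, 10, 16, 20]

[0, 2, 10, 16, 20]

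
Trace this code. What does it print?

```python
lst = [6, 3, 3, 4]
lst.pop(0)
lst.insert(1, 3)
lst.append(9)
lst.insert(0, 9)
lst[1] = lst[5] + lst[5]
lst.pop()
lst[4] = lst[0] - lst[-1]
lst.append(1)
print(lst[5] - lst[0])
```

-8

pop(0) removes 6 → [3, 3, 4]
insert 3 at 1 → [3, 3, 3, 4]
append 9 → [3, 3, 3, 4, 9]
insert 9 at 0 → [9, 3, 3, 3, 4, 9]
lst[1] = lst[5]+lst[5] = 9+9 = 18 → [9, 18, 3, 3, 4, 9]
pop() removes 9 → [9, 18, 3, 3, 4]
lst[4] = lst[0]-lst[-1] = 9-4 = 5 → [9, 18, 3, 3, 5]
append 1 → [9, 18, 3, 3, 5, 1]
lst[5]-lst[0] = 1-9 = -8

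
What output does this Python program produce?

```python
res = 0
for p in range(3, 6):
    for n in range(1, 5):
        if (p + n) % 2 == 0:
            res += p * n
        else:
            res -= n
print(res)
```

40

p=3,n=1: even sum, res = 0+3 = 3
p=3,n=2: odd sum, res = 3-2 = 1
p=3,n=3: even sum, res = 1+9 = 10
p=3,n=4: odd sum, res = 10-4 = 6
p=4,n=1: odd sum, res = 6-1 = 5
p=4,n=2: even sum, res = 5+8 = 13
p=4,n=3: odd sum, res = 13-3 = 10
p=4,n=4: even sum, res = 10+16 = 26
p=5,n=1: even sum, res = 26+5 = 31
p=5,n=2: odd sum, res = 31-2 = 29
p=5,n=3: even sum, res = 29+15 = 44
p=5,n=4: odd sum, res = 44-4 = 40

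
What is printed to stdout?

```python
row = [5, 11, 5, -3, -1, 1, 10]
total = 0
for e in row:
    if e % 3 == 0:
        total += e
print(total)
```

e=5: not %3==0
e=11: not %3==0
e=5: not %3==0
e=-3: %3==0, total = 0+(-3) = -3
e=-1: not %3==0
e=1: not %3==0
e=10: not %3==0

-3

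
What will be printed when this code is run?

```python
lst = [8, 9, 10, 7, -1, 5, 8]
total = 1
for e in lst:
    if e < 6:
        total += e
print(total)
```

5

e=8: not <6
e=9: not <6
e=10: not <6
e=7: not <6
e=-1: <6, total = 1+(-1) = 0
e=5: <6, total = 0+5 = 5
e=8: not <6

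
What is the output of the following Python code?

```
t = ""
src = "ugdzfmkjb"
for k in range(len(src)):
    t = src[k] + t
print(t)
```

bjkmfzdgu

k=0: prepend 'u' → 'u'
k=1: prepend 'g' → 'gu'
k=2: prepend 'd' → 'dgu'
k=3: prepend 'z' → 'zdgu'
k=4: prepend 'f' → 'fzdgu'
k=5: prepend 'm' → 'mfzdgu'
k=6: prepend 'k' → 'kmfzdgu'
k=7: prepend 'j' → 'jkmfzdgu'
k=8: prepend 'b' → 'bjkmfzdgu'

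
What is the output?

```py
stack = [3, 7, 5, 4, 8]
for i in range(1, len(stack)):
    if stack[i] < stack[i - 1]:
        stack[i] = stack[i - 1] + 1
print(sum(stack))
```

i=1: 7>=3, unchanged → [3, 7, 5, 4, 8]
i=2: 5<7, stack[2] = 7+1 = 8 → [3, 7, 8, 4, 8]
i=3: 4<8, stack[3] = 8+1 = 9 → [3, 7, 8, 9, 8]
i=4: 8<9, stack[4] = 9+1 = 10 → [3, 7, 8, 9, 10]
sum = 37

37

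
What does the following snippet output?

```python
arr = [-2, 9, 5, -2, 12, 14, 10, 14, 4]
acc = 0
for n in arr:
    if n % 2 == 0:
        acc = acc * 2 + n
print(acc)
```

n=-2: even, acc = 0*2+(-2) = -2
n=9: not even
n=5: not even
n=-2: even, acc = (-2)*2+(-2) = -6
n=12: even, acc = (-6)*2+12 = 0
n=14: even, acc = 0*2+14 = 14
n=10: even, acc = 14*2+10 = 38
n=14: even, acc = 38*2+14 = 90
n=4: even, acc = 90*2+4 = 184

184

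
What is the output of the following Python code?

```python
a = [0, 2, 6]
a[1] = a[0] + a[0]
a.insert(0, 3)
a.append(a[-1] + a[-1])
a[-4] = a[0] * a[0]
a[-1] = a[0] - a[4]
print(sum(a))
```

a[1] = a[0]+a[0] = 0+0 = 0 → [0, 0, 6]
insert 3 at 0 → [3, 0, 0, 6]
append a[-1]+a[-1] = 6+6 = 12 → [3, 0, 0, 6, 12]
a[-4] = a[0]*a[0] = 3*3 = 9 → [3, 9, 0, 6, 12]
a[-1] = a[0]-a[4] = 3-12 = -9 → [3, 9, 0, 6, -9]
sum = 9

9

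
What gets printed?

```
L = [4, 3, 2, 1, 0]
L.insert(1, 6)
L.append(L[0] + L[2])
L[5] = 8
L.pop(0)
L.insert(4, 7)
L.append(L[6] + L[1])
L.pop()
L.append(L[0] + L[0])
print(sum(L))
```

46

insert 6 at 1 → [4, 6, 3, 2, 1, 0]
append L[0]+L[2] = 4+3 = 7 → [4, 6, 3, 2, 1, 0, 7]
L[5] = 8 → [4, 6, 3, 2, 1, 8, 7]
pop(0) removes 4 → [6, 3, 2, 1, 8, 7]
insert 7 at 4 → [6, 3, 2, 1, 7, 8, 7]
append L[6]+L[1] = 7+3 = 10 → [6, 3, 2, 1, 7, 8, 7, 10]
pop() removes 10 → [6, 3, 2, 1, 7, 8, 7]
append L[0]+L[0] = 6+6 = 12 → [6, 3, 2, 1, 7, 8, 7, 12]
sum = 46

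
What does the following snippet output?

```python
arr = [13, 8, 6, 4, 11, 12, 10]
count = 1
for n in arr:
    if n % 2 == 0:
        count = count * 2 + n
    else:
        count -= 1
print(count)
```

n=13: not even, count = 1-1 = 0
n=8: even, count = 0*2+8 = 8
n=6: even, count = 8*2+6 = 22
n=4: even, count = 22*2+4 = 48
n=11: not even, count = 48-1 = 47
n=12: even, count = 47*2+12 = 106
n=10: even, count = 106*2+10 = 222

222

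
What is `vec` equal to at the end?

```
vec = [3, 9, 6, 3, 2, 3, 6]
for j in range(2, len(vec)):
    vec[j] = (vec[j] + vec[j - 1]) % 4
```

[3, 9, 3, 2, 0, 3, 1]

j=2: vec[2] = (6+9)%4 = 3 → [3, 9, 3, 3, 2, 3, 6]
j=3: vec[3] = (3+3)%4 = 2 → [3, 9, 3, 2, 2, 3, 6]
j=4: vec[4] = (2+2)%4 = 0 → [3, 9, 3, 2, 0, 3, 6]
j=5: vec[5] = (3+0)%4 = 3 → [3, 9, 3, 2, 0, 3, 6]
j=6: vec[6] = (6+3)%4 = 1 → [3, 9, 3, 2, 0, 3, 1]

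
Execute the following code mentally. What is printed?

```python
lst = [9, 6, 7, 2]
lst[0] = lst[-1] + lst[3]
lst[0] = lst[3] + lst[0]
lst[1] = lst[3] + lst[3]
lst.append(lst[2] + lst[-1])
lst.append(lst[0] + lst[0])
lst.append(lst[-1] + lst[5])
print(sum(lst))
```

lst[0] = lst[-1]+lst[3] = 2+2 = 4 → [4, 6, 7, 2]
lst[0] = lst[3]+lst[0] = 2+4 = 6 → [6, 6, 7, 2]
lst[1] = lst[3]+lst[3] = 2+2 = 4 → [6, 4, 7, 2]
append lst[2]+lst[-1] = 7+2 = 9 → [6, 4, 7, 2, 9]
append lst[0]+lst[0] = 6+6 = 12 → [6, 4, 7, 2, 9, 12]
append lst[-1]+lst[5] = 12+12 = 24 → [6, 4, 7, 2, 9, 12, 24]
sum = 64

64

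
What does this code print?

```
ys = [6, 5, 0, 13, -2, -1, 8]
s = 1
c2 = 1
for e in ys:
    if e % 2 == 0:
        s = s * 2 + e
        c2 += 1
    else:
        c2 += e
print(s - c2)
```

e=6: even, s = 1*2+6 = 8; c2=2
e=5: not even; c2=7
e=0: even, s = 8*2+0 = 16; c2=8
e=13: not even; c2=21
e=-2: even, s = 16*2+(-2) = 30; c2=22
e=-1: not even; c2=21
e=8: even, s = 30*2+8 = 68; c2=22
s-c2 = 68-22 = 46

46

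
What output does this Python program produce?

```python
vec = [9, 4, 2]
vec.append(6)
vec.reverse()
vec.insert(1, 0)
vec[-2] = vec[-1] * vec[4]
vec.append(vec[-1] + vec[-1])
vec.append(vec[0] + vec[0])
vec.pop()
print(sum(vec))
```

116

append 6 → [9, 4, 2, 6]
reverse → [6, 2, 4, 9]
insert 0 at 1 → [6, 0, 2, 4, 9]
vec[-2] = vec[-1]*vec[4] = 9*9 = 81 → [6, 0, 2, 81, 9]
append vec[-1]+vec[-1] = 9+9 = 18 → [6, 0, 2, 81, 9, 18]
append vec[0]+vec[0] = 6+6 = 12 → [6, 0, 2, 81, 9, 18, 12]
pop() removes 12 → [6, 0, 2, 81, 9, 18]
sum = 116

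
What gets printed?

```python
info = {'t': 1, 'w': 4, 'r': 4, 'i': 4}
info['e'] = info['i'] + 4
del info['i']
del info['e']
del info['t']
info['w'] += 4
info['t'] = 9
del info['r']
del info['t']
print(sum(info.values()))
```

info['e'] = info['i']+4 = 8 → {'t': 1, 'w': 4, 'r': 4, 'i': 4, 'e': 8}
del 'i' → {'t': 1, 'w': 4, 'r': 4, 'e': 8}
del 'e' → {'t': 1, 'w': 4, 'r': 4}
del 't' → {'w': 4, 'r': 4}
info['w'] = 4+4 = 8 → {'w': 8, 'r': 4}
info['t'] = 9 → {'w': 8, 'r': 4, 't': 9}
del 'r' → {'w': 8, 't': 9}
del 't' → {'w': 8}
sum of values = 8

8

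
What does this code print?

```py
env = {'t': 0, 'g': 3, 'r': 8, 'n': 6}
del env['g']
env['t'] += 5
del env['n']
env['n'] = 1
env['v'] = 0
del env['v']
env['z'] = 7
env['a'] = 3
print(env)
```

{'t': 5, 'r': 8, 'n': 1, 'z': 7, 'a': 3}

del 'g' → {'t': 0, 'r': 8, 'n': 6}
env['t'] = 0+5 = 5 → {'t': 5, 'r': 8, 'n': 6}
del 'n' → {'t': 5, 'r': 8}
env['n'] = 1 → {'t': 5, 'r': 8, 'n': 1}
env['v'] = 0 → {'t': 5, 'r': 8, 'n': 1, 'v': 0}
del 'v' → {'t': 5, 'r': 8, 'n': 1}
env['z'] = 7 → {'t': 5, 'r': 8, 'n': 1, 'z': 7}
env['a'] = 3 → {'t': 5, 'r': 8, 'n': 1, 'z': 7, 'a': 3}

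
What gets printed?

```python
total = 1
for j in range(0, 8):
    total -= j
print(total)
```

j=0: total = 1-0 = 1
j=1: total = 1-1 = 0
j=2: total = 0-2 = -2
j=3: total = (-2)-3 = -5
j=4: total = (-5)-4 = -9
j=5: total = (-9)-5 = -14
j=6: total = (-14)-6 = -20
j=7: total = (-20)-7 = -27

-27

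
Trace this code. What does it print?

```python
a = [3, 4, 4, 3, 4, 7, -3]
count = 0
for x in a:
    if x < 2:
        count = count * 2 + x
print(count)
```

-3

x=3: not <2
x=4: not <2
x=4: not <2
x=3: not <2
x=4: not <2
x=7: not <2
x=-3: <2, count = 0*2+(-3) = -3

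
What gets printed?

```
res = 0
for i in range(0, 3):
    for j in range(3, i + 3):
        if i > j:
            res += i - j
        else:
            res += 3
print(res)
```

i=1,j=3: not 1>3, res = 0+3 = 3
i=2,j=3: not 2>3, res = 3+3 = 6
i=2,j=4: not 2>4, res = 6+3 = 9

9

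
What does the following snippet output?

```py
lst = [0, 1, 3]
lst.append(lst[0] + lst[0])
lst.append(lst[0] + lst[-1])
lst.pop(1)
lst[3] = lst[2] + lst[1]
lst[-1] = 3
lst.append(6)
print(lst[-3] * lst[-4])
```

append lst[0]+lst[0] = 0+0 = 0 → [0, 1, 3, 0]
append lst[0]+lst[-1] = 0+0 = 0 → [0, 1, 3, 0, 0]
pop(1) removes 1 → [0, 3, 0, 0]
lst[3] = lst[2]+lst[1] = 0+3 = 3 → [0, 3, 0, 3]
lst[-1] = 3 → [0, 3, 0, 3]
append 6 → [0, 3, 0, 3, 6]
lst[-3]*lst[-4] = 0*3 = 0

0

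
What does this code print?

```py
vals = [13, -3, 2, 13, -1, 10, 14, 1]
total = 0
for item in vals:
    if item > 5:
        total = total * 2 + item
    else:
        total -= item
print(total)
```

item=13: >5, total = 0*2+13 = 13
item=-3: not >5, total = 13-(-3) = 16
item=2: not >5, total = 16-2 = 14
item=13: >5, total = 14*2+13 = 41
item=-1: not >5, total = 41-(-1) = 42
item=10: >5, total = 42*2+10 = 94
item=14: >5, total = 94*2+14 = 202
item=1: not >5, total = 202-1 = 201

201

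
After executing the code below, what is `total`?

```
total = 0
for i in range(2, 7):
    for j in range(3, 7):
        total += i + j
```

i=2,j=3: total = 0+5 = 5
i=2,j=4: total = 5+6 = 11
i=2,j=5: total = 11+7 = 18
i=2,j=6: total = 18+8 = 26
i=3,j=3: total = 26+6 = 32
i=3,j=4: total = 32+7 = 39
i=3,j=5: total = 39+8 = 47
i=3,j=6: total = 47+9 = 56
i=4,j=3: total = 56+7 = 63
i=4,j=4: total = 63+8 = 71
i=4,j=5: total = 71+9 = 80
i=4,j=6: total = 80+10 = 90
i=5,j=3: total = 90+8 = 98
i=5,j=4: total = 98+9 = 107
i=5,j=5: total = 107+10 = 117
i=5,j=6: total = 117+11 = 128
i=6,j=3: total = 128+9 = 137
i=6,j=4: total = 137+10 = 147
i=6,j=5: total = 147+11 = 158
i=6,j=6: total = 158+12 = 170

170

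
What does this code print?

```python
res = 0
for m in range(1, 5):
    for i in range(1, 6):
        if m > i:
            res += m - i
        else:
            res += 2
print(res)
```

m=1,i=1: not 1>1, res = 0+2 = 2
m=1,i=2: not 1>2, res = 2+2 = 4
m=1,i=3: not 1>3, res = 4+2 = 6
m=1,i=4: not 1>4, res = 6+2 = 8
m=1,i=5: not 1>5, res = 8+2 = 10
m=2,i=1: 2>1, res = 10+1 = 11
m=2,i=2: not 2>2, res = 11+2 = 13
m=2,i=3: not 2>3, res = 13+2 = 15
m=2,i=4: not 2>4, res = 15+2 = 17
m=2,i=5: not 2>5, res = 17+2 = 19
m=3,i=1: 3>1, res = 19+2 = 21
m=3,i=2: 3>2, res = 21+1 = 22
m=3,i=3: not 3>3, res = 22+2 = 24
m=3,i=4: not 3>4, res = 24+2 = 26
m=3,i=5: not 3>5, res = 26+2 = 28
m=4,i=1: 4>1, res = 28+3 = 31
m=4,i=2: 4>2, res = 31+2 = 33
m=4,i=3: 4>3, res = 33+1 = 34
m=4,i=4: not 4>4, res = 34+2 = 36
m=4,i=5: not 4>5, res = 36+2 = 38

38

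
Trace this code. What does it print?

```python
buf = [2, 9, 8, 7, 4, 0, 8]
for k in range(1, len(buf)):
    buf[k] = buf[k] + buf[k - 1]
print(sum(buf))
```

156

k=1: buf[1] = 9+2 = 11 → [2, 11, 8, 7, 4, 0, 8]
k=2: buf[2] = 8+11 = 19 → [2, 11, 19, 7, 4, 0, 8]
k=3: buf[3] = 7+19 = 26 → [2, 11, 19, 26, 4, 0, 8]
k=4: buf[4] = 4+26 = 30 → [2, 11, 19, 26, 30, 0, 8]
k=5: buf[5] = 0+30 = 30 → [2, 11, 19, 26, 30, 30, 8]
k=6: buf[6] = 8+30 = 38 → [2, 11, 19, 26, 30, 30, 38]
sum = 156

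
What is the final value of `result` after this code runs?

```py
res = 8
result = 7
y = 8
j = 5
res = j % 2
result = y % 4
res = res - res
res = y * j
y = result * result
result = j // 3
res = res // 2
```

res = 5%2 = 1
result = 8%4 = 0
res = 1-1 = 0
res = 8*5 = 40
y = 0*0 = 0
result = 5//3 = 1
res = 40//2 = 20

1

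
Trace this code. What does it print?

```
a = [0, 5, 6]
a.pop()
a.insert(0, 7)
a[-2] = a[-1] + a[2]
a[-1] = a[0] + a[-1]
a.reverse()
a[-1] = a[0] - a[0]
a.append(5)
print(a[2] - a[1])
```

pop() removes 6 → [0, 5]
insert 7 at 0 → [7, 0, 5]
a[-2] = a[-1]+a[2] = 5+5 = 10 → [7, 10, 5]
a[-1] = a[0]+a[-1] = 7+5 = 12 → [7, 10, 12]
reverse → [12, 10, 7]
a[-1] = a[0]-a[0] = 12-12 = 0 → [12, 10, 0]
append 5 → [12, 10, 0, 5]
a[2]-a[1] = 0-10 = -10

-10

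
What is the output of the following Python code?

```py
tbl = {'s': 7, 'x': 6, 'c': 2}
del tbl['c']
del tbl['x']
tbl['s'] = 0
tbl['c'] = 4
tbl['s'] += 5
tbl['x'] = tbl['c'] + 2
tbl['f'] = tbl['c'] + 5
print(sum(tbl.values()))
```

del 'c' → {'s': 7, 'x': 6}
del 'x' → {'s': 7}
tbl['s'] = 0 → {'s': 0}
tbl['c'] = 4 → {'s': 0, 'c': 4}
tbl['s'] = 0+5 = 5 → {'s': 5, 'c': 4}
tbl['x'] = tbl['c']+2 = 6 → {'s': 5, 'c': 4, 'x': 6}
tbl['f'] = tbl['c']+5 = 9 → {'s': 5, 'c': 4, 'x': 6, 'f': 9}
sum of values = 24

24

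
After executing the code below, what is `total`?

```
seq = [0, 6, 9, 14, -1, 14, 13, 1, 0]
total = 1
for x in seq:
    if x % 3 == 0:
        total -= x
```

-14

x=0: %3==0, total = 1-0 = 1
x=6: %3==0, total = 1-6 = -5
x=9: %3==0, total = (-5)-9 = -14
x=14: not %3==0
x=-1: not %3==0
x=14: not %3==0
x=13: not %3==0
x=1: not %3==0
x=0: %3==0, total = (-14)-0 = -14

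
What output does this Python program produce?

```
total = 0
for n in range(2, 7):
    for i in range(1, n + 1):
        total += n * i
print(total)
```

265

n=2,i=1: total = 0+2 = 2
n=2,i=2: total = 2+4 = 6
n=3,i=1: total = 6+3 = 9
n=3,i=2: total = 9+6 = 15
n=3,i=3: total = 15+9 = 24
n=4,i=1: total = 24+4 = 28
n=4,i=2: total = 28+8 = 36
n=4,i=3: total = 36+12 = 48
n=4,i=4: total = 48+16 = 64
n=5,i=1: total = 64+5 = 69
n=5,i=2: total = 69+10 = 79
n=5,i=3: total = 79+15 = 94
n=5,i=4: total = 94+20 = 114
n=5,i=5: total = 114+25 = 139
n=6,i=1: total = 139+6 = 145
n=6,i=2: total = 145+12 = 157
n=6,i=3: total = 157+18 = 175
n=6,i=4: total = 175+24 = 199
n=6,i=5: total = 199+30 = 229
n=6,i=6: total = 229+36 = 265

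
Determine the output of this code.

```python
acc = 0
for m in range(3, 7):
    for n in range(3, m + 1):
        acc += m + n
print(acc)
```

m=3,n=3: acc = 0+6 = 6
m=4,n=3: acc = 6+7 = 13
m=4,n=4: acc = 13+8 = 21
m=5,n=3: acc = 21+8 = 29
m=5,n=4: acc = 29+9 = 38
m=5,n=5: acc = 38+10 = 48
m=6,n=3: acc = 48+9 = 57
m=6,n=4: acc = 57+10 = 67
m=6,n=5: acc = 67+11 = 78
m=6,n=6: acc = 78+12 = 90

90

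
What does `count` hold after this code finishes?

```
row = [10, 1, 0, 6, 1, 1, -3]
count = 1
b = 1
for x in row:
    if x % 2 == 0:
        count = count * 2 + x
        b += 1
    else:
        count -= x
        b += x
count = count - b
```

47

x=10: even, count = 1*2+10 = 12; b=2
x=1: not even, count = 12-1 = 11; b=3
x=0: even, count = 11*2+0 = 22; b=4
x=6: even, count = 22*2+6 = 50; b=5
x=1: not even, count = 50-1 = 49; b=6
x=1: not even, count = 49-1 = 48; b=7
x=-3: not even, count = 48-(-3) = 51; b=4
count-b = 51-4 = 47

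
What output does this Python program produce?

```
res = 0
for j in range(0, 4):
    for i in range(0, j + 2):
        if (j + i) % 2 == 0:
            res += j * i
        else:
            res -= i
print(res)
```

4

j=0,i=0: even sum, res = 0+0 = 0
j=0,i=1: odd sum, res = 0-1 = -1
j=1,i=0: odd sum, res = (-1)-0 = -1
j=1,i=1: even sum, res = (-1)+1 = 0
j=1,i=2: odd sum, res = 0-2 = -2
j=2,i=0: even sum, res = (-2)+0 = -2
j=2,i=1: odd sum, res = (-2)-1 = -3
j=2,i=2: even sum, res = (-3)+4 = 1
j=2,i=3: odd sum, res = 1-3 = -2
j=3,i=0: odd sum, res = (-2)-0 = -2
j=3,i=1: even sum, res = (-2)+3 = 1
j=3,i=2: odd sum, res = 1-2 = -1
j=3,i=3: even sum, res = (-1)+9 = 8
j=3,i=4: odd sum, res = 8-4 = 4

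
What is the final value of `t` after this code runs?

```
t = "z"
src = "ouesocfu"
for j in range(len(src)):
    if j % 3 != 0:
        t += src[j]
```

j=0: skip
j=1: add 'u' → 'zu'
j=2: add 'e' → 'zue'
j=3: skip
j=4: add 'o' → 'zueo'
j=5: add 'c' → 'zueoc'
j=6: skip
j=7: add 'u' → 'zueocu'

'zueocu'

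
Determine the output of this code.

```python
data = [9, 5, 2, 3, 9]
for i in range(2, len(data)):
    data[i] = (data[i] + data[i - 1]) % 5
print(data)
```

[9, 5, 2, 0, 4]

i=2: data[2] = (2+5)%5 = 2 → [9, 5, 2, 3, 9]
i=3: data[3] = (3+2)%5 = 0 → [9, 5, 2, 0, 9]
i=4: data[4] = (9+0)%5 = 4 → [9, 5, 2, 0, 4]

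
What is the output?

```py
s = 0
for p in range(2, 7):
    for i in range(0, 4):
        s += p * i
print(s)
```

p=2,i=0: s = 0+0 = 0
p=2,i=1: s = 0+2 = 2
p=2,i=2: s = 2+4 = 6
p=2,i=3: s = 6+6 = 12
p=3,i=0: s = 12+0 = 12
p=3,i=1: s = 12+3 = 15
p=3,i=2: s = 15+6 = 21
p=3,i=3: s = 21+9 = 30
p=4,i=0: s = 30+0 = 30
p=4,i=1: s = 30+4 = 34
p=4,i=2: s = 34+8 = 42
p=4,i=3: s = 42+12 = 54
p=5,i=0: s = 54+0 = 54
p=5,i=1: s = 54+5 = 59
p=5,i=2: s = 59+10 = 69
p=5,i=3: s = 69+15 = 84
p=6,i=0: s = 84+0 = 84
p=6,i=1: s = 84+6 = 90
p=6,i=2: s = 90+12 = 102
p=6,i=3: s = 102+18 = 120

120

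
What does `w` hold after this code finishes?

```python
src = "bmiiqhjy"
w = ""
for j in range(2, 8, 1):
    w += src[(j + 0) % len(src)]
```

'iiqhjy'

j=2: add src[2]='i' → 'i'
j=3: add src[3]='i' → 'ii'
j=4: add src[4]='q' → 'iiq'
j=5: add src[5]='h' → 'iiqh'
j=6: add src[6]='j' → 'iiqhj'
j=7: add src[7]='y' → 'iiqhjy'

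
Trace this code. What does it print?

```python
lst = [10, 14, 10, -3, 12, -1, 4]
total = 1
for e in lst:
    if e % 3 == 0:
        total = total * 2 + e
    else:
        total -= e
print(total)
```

e=10: not %3==0, total = 1-10 = -9
e=14: not %3==0, total = (-9)-14 = -23
e=10: not %3==0, total = (-23)-10 = -33
e=-3: %3==0, total = (-33)*2+(-3) = -69
e=12: %3==0, total = (-69)*2+12 = -126
e=-1: not %3==0, total = (-126)-(-1) = -125
e=4: not %3==0, total = (-125)-4 = -129

-129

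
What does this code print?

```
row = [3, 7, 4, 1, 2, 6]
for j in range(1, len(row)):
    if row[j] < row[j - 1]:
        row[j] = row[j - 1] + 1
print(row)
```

j=1: 7>=3, unchanged → [3, 7, 4, 1, 2, 6]
j=2: 4<7, row[2] = 7+1 = 8 → [3, 7, 8, 1, 2, 6]
j=3: 1<8, row[3] = 8+1 = 9 → [3, 7, 8, 9, 2, 6]
j=4: 2<9, row[4] = 9+1 = 10 → [3, 7, 8, 9, 10, 6]
j=5: 6<10, row[5] = 10+1 = 11 → [3, 7, 8, 9, 10, 11]

[3, 7, 8, 9, 10, 11]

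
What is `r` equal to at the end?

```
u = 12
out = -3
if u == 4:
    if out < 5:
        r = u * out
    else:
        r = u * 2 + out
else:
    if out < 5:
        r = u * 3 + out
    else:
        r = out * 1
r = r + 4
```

u=12, out=-3
u == 4 is False; out < 5 is True
→ r = u * 3 + out = 33
r = 33+4 = 37

37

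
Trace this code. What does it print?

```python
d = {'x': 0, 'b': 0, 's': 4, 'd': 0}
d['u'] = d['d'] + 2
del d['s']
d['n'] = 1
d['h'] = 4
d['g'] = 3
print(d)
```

{'x': 0, 'b': 0, 'd': 0, 'u': 2, 'n': 1, 'h': 4, 'g': 3}

d['u'] = d['d']+2 = 2 → {'x': 0, 'b': 0, 's': 4, 'd': 0, 'u': 2}
del 's' → {'x': 0, 'b': 0, 'd': 0, 'u': 2}
d['n'] = 1 → {'x': 0, 'b': 0, 'd': 0, 'u': 2, 'n': 1}
d['h'] = 4 → {'x': 0, 'b': 0, 'd': 0, 'u': 2, 'n': 1, 'h': 4}
d['g'] = 3 → {'x': 0, 'b': 0, 'd': 0, 'u': 2, 'n': 1, 'h': 4, 'g': 3}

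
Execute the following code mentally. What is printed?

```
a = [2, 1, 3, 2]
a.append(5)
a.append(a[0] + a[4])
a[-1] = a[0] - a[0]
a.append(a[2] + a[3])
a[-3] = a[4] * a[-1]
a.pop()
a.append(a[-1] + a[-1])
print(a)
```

append 5 → [2, 1, 3, 2, 5]
append a[0]+a[4] = 2+5 = 7 → [2, 1, 3, 2, 5, 7]
a[-1] = a[0]-a[0] = 2-2 = 0 → [2, 1, 3, 2, 5, 0]
append a[2]+a[3] = 3+2 = 5 → [2, 1, 3, 2, 5, 0, 5]
a[-3] = a[4]*a[-1] = 5*5 = 25 → [2, 1, 3, 2, 25, 0, 5]
pop() removes 5 → [2, 1, 3, 2, 25, 0]
append a[-1]+a[-1] = 0+0 = 0 → [2, 1, 3, 2, 25, 0, 0]

[2, 1, 3, 2, 25, 0, 0]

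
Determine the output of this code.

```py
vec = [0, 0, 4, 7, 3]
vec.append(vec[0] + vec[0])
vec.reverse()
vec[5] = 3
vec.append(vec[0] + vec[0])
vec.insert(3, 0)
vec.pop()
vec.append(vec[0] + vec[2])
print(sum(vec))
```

append vec[0]+vec[0] = 0+0 = 0 → [0, 0, 4, 7, 3, 0]
reverse → [0, 3, 7, 4, 0, 0]
vec[5] = 3 → [0, 3, 7, 4, 0, 3]
append vec[0]+vec[0] = 0+0 = 0 → [0, 3, 7, 4, 0, 3, 0]
insert 0 at 3 → [0, 3, 7, 0, 4, 0, 3, 0]
pop() removes 0 → [0, 3, 7, 0, 4, 0, 3]
append vec[0]+vec[2] = 0+7 = 7 → [0, 3, 7, 0, 4, 0, 3, 7]
sum = 24

24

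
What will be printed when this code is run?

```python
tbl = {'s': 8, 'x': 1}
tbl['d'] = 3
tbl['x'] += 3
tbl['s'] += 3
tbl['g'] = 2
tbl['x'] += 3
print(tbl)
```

tbl['d'] = 3 → {'s': 8, 'x': 1, 'd': 3}
tbl['x'] = 1+3 = 4 → {'s': 8, 'x': 4, 'd': 3}
tbl['s'] = 8+3 = 11 → {'s': 11, 'x': 4, 'd': 3}
tbl['g'] = 2 → {'s': 11, 'x': 4, 'd': 3, 'g': 2}
tbl['x'] = 4+3 = 7 → {'s': 11, 'x': 7, 'd': 3, 'g': 2}

{'s': 11, 'x': 7, 'd': 3, 'g': 2}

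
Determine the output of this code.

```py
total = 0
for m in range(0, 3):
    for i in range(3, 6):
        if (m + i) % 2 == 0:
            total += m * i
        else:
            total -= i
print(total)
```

-4

m=0,i=3: odd sum, total = 0-3 = -3
m=0,i=4: even sum, total = (-3)+0 = -3
m=0,i=5: odd sum, total = (-3)-5 = -8
m=1,i=3: even sum, total = (-8)+3 = -5
m=1,i=4: odd sum, total = (-5)-4 = -9
m=1,i=5: even sum, total = (-9)+5 = -4
m=2,i=3: odd sum, total = (-4)-3 = -7
m=2,i=4: even sum, total = (-7)+8 = 1
m=2,i=5: odd sum, total = 1-5 = -4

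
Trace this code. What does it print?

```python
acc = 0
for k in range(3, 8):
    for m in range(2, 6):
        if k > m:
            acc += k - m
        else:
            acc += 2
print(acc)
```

k=3,m=2: 3>2, acc = 0+1 = 1
k=3,m=3: not 3>3, acc = 1+2 = 3
k=3,m=4: not 3>4, acc = 3+2 = 5
k=3,m=5: not 3>5, acc = 5+2 = 7
k=4,m=2: 4>2, acc = 7+2 = 9
k=4,m=3: 4>3, acc = 9+1 = 10
k=4,m=4: not 4>4, acc = 10+2 = 12
k=4,m=5: not 4>5, acc = 12+2 = 14
k=5,m=2: 5>2, acc = 14+3 = 17
k=5,m=3: 5>3, acc = 17+2 = 19
k=5,m=4: 5>4, acc = 19+1 = 20
k=5,m=5: not 5>5, acc = 20+2 = 22
k=6,m=2: 6>2, acc = 22+4 = 26
k=6,m=3: 6>3, acc = 26+3 = 29
k=6,m=4: 6>4, acc = 29+2 = 31
k=6,m=5: 6>5, acc = 31+1 = 32
k=7,m=2: 7>2, acc = 32+5 = 37
k=7,m=3: 7>3, acc = 37+4 = 41
k=7,m=4: 7>4, acc = 41+3 = 44
k=7,m=5: 7>5, acc = 44+2 = 46

46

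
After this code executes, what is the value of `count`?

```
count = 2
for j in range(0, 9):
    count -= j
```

-34

j=0: count = 2-0 = 2
j=1: count = 2-1 = 1
j=2: count = 1-2 = -1
j=3: count = (-1)-3 = -4
j=4: count = (-4)-4 = -8
j=5: count = (-8)-5 = -13
j=6: count = (-13)-6 = -19
j=7: count = (-19)-7 = -26
j=8: count = (-26)-8 = -34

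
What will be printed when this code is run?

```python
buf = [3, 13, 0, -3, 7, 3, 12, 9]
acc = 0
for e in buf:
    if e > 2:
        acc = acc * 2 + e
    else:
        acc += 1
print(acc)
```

e=3: >2, acc = 0*2+3 = 3
e=13: >2, acc = 3*2+13 = 19
e=0: not >2, acc = 19+1 = 20
e=-3: not >2, acc = 20+1 = 21
e=7: >2, acc = 21*2+7 = 49
e=3: >2, acc = 49*2+3 = 101
e=12: >2, acc = 101*2+12 = 214
e=9: >2, acc = 214*2+9 = 437

437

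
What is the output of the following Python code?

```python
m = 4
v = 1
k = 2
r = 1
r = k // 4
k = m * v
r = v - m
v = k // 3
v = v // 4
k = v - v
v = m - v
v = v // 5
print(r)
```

r = 2//4 = 0
k = 4*1 = 4
r = 1-4 = -3
v = 4//3 = 1
v = 1//4 = 0
k = 0-0 = 0
v = 4-0 = 4
v = 4//5 = 0

-3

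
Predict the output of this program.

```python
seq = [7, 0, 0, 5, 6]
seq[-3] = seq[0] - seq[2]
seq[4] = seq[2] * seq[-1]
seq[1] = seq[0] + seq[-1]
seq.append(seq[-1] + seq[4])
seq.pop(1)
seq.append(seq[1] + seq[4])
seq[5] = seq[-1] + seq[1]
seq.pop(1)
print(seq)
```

[7, 5, 42, 84, 98]

seq[-3] = seq[0]-seq[2] = 7-0 = 7 → [7, 0, 7, 5, 6]
seq[4] = seq[2]*seq[-1] = 7*6 = 42 → [7, 0, 7, 5, 42]
seq[1] = seq[0]+seq[-1] = 7+42 = 49 → [7, 49, 7, 5, 42]
append seq[-1]+seq[4] = 42+42 = 84 → [7, 49, 7, 5, 42, 84]
pop(1) removes 49 → [7, 7, 5, 42, 84]
append seq[1]+seq[4] = 7+84 = 91 → [7, 7, 5, 42, 84, 91]
seq[5] = seq[-1]+seq[1] = 91+7 = 98 → [7, 7, 5, 42, 84, 98]
pop(1) removes 7 → [7, 5, 42, 84, 98]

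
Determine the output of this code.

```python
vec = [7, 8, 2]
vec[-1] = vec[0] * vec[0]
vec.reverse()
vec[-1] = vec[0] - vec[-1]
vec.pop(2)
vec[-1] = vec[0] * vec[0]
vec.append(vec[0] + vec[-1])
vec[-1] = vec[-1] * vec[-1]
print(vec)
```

[49, 2401, 6002500]

vec[-1] = vec[0]*vec[0] = 7*7 = 49 → [7, 8, 49]
reverse → [49, 8, 7]
vec[-1] = vec[0]-vec[-1] = 49-7 = 42 → [49, 8, 42]
pop(2) removes 42 → [49, 8]
vec[-1] = vec[0]*vec[0] = 49*49 = 2401 → [49, 2401]
append vec[0]+vec[-1] = 49+2401 = 2450 → [49, 2401, 2450]
vec[-1] = vec[-1]*vec[-1] = 2450*2450 = 6002500 → [49, 2401, 6002500]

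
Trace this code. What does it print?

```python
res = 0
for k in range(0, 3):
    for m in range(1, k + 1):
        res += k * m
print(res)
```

7

k=1,m=1: res = 0+1 = 1
k=2,m=1: res = 1+2 = 3
k=2,m=2: res = 3+4 = 7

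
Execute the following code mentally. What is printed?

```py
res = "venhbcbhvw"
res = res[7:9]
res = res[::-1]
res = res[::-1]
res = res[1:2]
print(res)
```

slice [7:9] → 'hv'
reverse → 'vh'
reverse → 'hv'
slice [1:2] → 'v'

v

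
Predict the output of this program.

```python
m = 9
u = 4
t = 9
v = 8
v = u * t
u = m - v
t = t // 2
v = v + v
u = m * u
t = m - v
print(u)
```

v = 4*9 = 36
u = 9-36 = -27
t = 9//2 = 4
v = 36+36 = 72
u = 9*(-27) = -243
t = 9-72 = -63

-243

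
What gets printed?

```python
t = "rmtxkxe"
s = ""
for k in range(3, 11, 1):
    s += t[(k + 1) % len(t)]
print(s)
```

k=3: add t[4]='k' → 'k'
k=4: add t[5]='x' → 'kx'
k=5: add t[6]='e' → 'kxe'
k=6: add t[0]='r' → 'kxer'
k=7: add t[1]='m' → 'kxerm'
k=8: add t[2]='t' → 'kxermt'
k=9: add t[3]='x' → 'kxermtx'
k=10: add t[4]='k' → 'kxermtxk'

kxermtxk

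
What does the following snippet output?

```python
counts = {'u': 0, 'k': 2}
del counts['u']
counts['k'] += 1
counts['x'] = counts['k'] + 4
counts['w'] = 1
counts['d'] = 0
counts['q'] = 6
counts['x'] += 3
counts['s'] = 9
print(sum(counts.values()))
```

29

del 'u' → {'k': 2}
counts['k'] = 2+1 = 3 → {'k': 3}
counts['x'] = counts['k']+4 = 7 → {'k': 3, 'x': 7}
counts['w'] = 1 → {'k': 3, 'x': 7, 'w': 1}
counts['d'] = 0 → {'k': 3, 'x': 7, 'w': 1, 'd': 0}
counts['q'] = 6 → {'k': 3, 'x': 7, 'w': 1, 'd': 0, 'q': 6}
counts['x'] = 7+3 = 10 → {'k': 3, 'x': 10, 'w': 1, 'd': 0, 'q': 6}
counts['s'] = 9 → {'k': 3, 'x': 10, 'w': 1, 'd': 0, 'q': 6, 's': 9}
sum of values = 29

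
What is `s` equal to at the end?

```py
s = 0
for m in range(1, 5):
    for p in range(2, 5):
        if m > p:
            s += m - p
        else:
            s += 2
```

22

m=1,p=2: not 1>2, s = 0+2 = 2
m=1,p=3: not 1>3, s = 2+2 = 4
m=1,p=4: not 1>4, s = 4+2 = 6
m=2,p=2: not 2>2, s = 6+2 = 8
m=2,p=3: not 2>3, s = 8+2 = 10
m=2,p=4: not 2>4, s = 10+2 = 12
m=3,p=2: 3>2, s = 12+1 = 13
m=3,p=3: not 3>3, s = 13+2 = 15
m=3,p=4: not 3>4, s = 15+2 = 17
m=4,p=2: 4>2, s = 17+2 = 19
m=4,p=3: 4>3, s = 19+1 = 20
m=4,p=4: not 4>4, s = 20+2 = 22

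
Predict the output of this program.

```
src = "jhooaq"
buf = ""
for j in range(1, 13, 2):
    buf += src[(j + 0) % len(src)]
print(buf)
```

j=1: add src[1]='h' → 'h'
j=3: add src[3]='o' → 'ho'
j=5: add src[5]='q' → 'hoq'
j=7: add src[1]='h' → 'hoqh'
j=9: add src[3]='o' → 'hoqho'
j=11: add src[5]='q' → 'hoqhoq'

hoqhoq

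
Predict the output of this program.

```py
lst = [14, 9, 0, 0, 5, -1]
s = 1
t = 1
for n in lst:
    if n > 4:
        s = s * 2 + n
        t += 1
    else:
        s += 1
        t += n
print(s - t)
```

89

n=14: >4, s = 1*2+14 = 16; t=2
n=9: >4, s = 16*2+9 = 41; t=3
n=0: not >4, s = 41+1 = 42; t=3
n=0: not >4, s = 42+1 = 43; t=3
n=5: >4, s = 43*2+5 = 91; t=4
n=-1: not >4, s = 91+1 = 92; t=3
s-t = 92-3 = 89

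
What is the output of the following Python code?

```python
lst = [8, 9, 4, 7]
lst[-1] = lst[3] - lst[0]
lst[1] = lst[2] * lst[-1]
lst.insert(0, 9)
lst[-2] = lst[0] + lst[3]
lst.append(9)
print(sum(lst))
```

34

lst[-1] = lst[3]-lst[0] = 7-8 = -1 → [8, 9, 4, -1]
lst[1] = lst[2]*lst[-1] = 4*(-1) = -4 → [8, -4, 4, -1]
insert 9 at 0 → [9, 8, -4, 4, -1]
lst[-2] = lst[0]+lst[3] = 9+4 = 13 → [9, 8, -4, 13, -1]
append 9 → [9, 8, -4, 13, -1, 9]
sum = 34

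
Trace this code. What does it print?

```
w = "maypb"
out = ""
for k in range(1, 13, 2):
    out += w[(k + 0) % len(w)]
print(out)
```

k=1: add w[1]='a' → 'a'
k=3: add w[3]='p' → 'ap'
k=5: add w[0]='m' → 'apm'
k=7: add w[2]='y' → 'apmy'
k=9: add w[4]='b' → 'apmyb'
k=11: add w[1]='a' → 'apmyba'

apmyba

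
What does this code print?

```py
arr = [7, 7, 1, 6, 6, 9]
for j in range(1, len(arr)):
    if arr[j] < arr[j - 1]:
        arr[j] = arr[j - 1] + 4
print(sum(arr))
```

j=1: 7>=7, unchanged → [7, 7, 1, 6, 6, 9]
j=2: 1<7, arr[2] = 7+4 = 11 → [7, 7, 11, 6, 6, 9]
j=3: 6<11, arr[3] = 11+4 = 15 → [7, 7, 11, 15, 6, 9]
j=4: 6<15, arr[4] = 15+4 = 19 → [7, 7, 11, 15, 19, 9]
j=5: 9<19, arr[5] = 19+4 = 23 → [7, 7, 11, 15, 19, 23]
sum = 82

82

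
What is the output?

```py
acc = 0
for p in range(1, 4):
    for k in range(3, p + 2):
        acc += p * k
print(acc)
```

27

p=2,k=3: acc = 0+6 = 6
p=3,k=3: acc = 6+9 = 15
p=3,k=4: acc = 15+12 = 27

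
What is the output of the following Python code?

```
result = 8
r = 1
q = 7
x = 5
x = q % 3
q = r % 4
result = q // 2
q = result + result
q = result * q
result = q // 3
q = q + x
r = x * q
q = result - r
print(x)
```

x = 7%3 = 1
q = 1%4 = 1
result = 1//2 = 0
q = 0+0 = 0
q = 0*0 = 0
result = 0//3 = 0
q = 0+1 = 1
r = 1*1 = 1
q = 0-1 = -1

1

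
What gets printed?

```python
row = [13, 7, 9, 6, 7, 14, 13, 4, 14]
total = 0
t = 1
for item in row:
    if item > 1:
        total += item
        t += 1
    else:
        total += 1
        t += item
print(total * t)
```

870

item=13: >1, total = 0+13 = 13; t=2
item=7: >1, total = 13+7 = 20; t=3
item=9: >1, total = 20+9 = 29; t=4
item=6: >1, total = 29+6 = 35; t=5
item=7: >1, total = 35+7 = 42; t=6
item=14: >1, total = 42+14 = 56; t=7
item=13: >1, total = 56+13 = 69; t=8
item=4: >1, total = 69+4 = 73; t=9
item=14: >1, total = 73+14 = 87; t=10
total*t = 87*10 = 870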